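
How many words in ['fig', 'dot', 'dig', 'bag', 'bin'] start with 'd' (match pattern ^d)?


Pattern ^d anchors to start of word. Check which words begin with 'd':
  'fig' -> no
  'dot' -> MATCH (starts with 'd')
  'dig' -> MATCH (starts with 'd')
  'bag' -> no
  'bin' -> no
Matching words: ['dot', 'dig']
Count: 2

2


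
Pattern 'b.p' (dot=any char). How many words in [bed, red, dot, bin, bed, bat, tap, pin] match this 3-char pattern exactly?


Pattern 'b.p' means: starts with 'b', any single char, ends with 'p'.
Checking each word (must be exactly 3 chars):
  'bed' (len=3): no
  'red' (len=3): no
  'dot' (len=3): no
  'bin' (len=3): no
  'bed' (len=3): no
  'bat' (len=3): no
  'tap' (len=3): no
  'pin' (len=3): no
Matching words: []
Total: 0

0


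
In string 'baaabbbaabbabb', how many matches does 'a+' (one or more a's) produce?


Pattern 'a+' matches one or more consecutive a's.
String: 'baaabbbaabbabb'
Scanning for runs of a:
  Match 1: 'aaa' (length 3)
  Match 2: 'aa' (length 2)
  Match 3: 'a' (length 1)
Total matches: 3

3


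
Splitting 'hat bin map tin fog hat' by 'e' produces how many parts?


Splitting by 'e' breaks the string at each occurrence of the separator.
Text: 'hat bin map tin fog hat'
Parts after split:
  Part 1: 'hat bin map tin fog hat'
Total parts: 1

1


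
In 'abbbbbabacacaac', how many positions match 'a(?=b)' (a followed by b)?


Lookahead 'a(?=b)' matches 'a' only when followed by 'b'.
String: 'abbbbbabacacaac'
Checking each position where char is 'a':
  pos 0: 'a' -> MATCH (next='b')
  pos 6: 'a' -> MATCH (next='b')
  pos 8: 'a' -> no (next='c')
  pos 10: 'a' -> no (next='c')
  pos 12: 'a' -> no (next='a')
  pos 13: 'a' -> no (next='c')
Matching positions: [0, 6]
Count: 2

2


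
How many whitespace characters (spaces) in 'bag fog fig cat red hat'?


\s matches whitespace characters (spaces, tabs, etc.).
Text: 'bag fog fig cat red hat'
This text has 6 words separated by spaces.
Number of spaces = number of words - 1 = 6 - 1 = 5

5


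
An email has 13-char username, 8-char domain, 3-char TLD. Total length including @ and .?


An email address has format: username@domain.tld
Username length: 13
'@' character: 1
Domain length: 8
'.' character: 1
TLD length: 3
Total = 13 + 1 + 8 + 1 + 3 = 26

26


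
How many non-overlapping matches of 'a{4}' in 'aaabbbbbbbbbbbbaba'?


Pattern 'a{4}' matches exactly 4 consecutive a's (greedy, non-overlapping).
String: 'aaabbbbbbbbbbbbaba'
Scanning for runs of a's:
  Run at pos 0: 'aaa' (length 3) -> 0 match(es)
  Run at pos 15: 'a' (length 1) -> 0 match(es)
  Run at pos 17: 'a' (length 1) -> 0 match(es)
Matches found: []
Total: 0

0


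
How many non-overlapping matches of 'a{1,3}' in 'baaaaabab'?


Pattern 'a{1,3}' matches between 1 and 3 consecutive a's (greedy).
String: 'baaaaabab'
Finding runs of a's and applying greedy matching:
  Run at pos 1: 'aaaaa' (length 5)
  Run at pos 7: 'a' (length 1)
Matches: ['aaa', 'aa', 'a']
Count: 3

3


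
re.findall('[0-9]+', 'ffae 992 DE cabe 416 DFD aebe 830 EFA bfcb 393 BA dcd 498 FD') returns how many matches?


Pattern '[0-9]+' finds one or more digits.
Text: 'ffae 992 DE cabe 416 DFD aebe 830 EFA bfcb 393 BA dcd 498 FD'
Scanning for matches:
  Match 1: '992'
  Match 2: '416'
  Match 3: '830'
  Match 4: '393'
  Match 5: '498'
Total matches: 5

5


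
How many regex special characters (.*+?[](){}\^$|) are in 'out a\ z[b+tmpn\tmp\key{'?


Regex special characters are: . * + ? [ ] ( ) { } \ ^ $ |
Scanning 'out a\ z[b+tmpn\tmp\key{':
  pos 5: '\' -> SPECIAL
  pos 8: '[' -> SPECIAL
  pos 10: '+' -> SPECIAL
  pos 15: '\' -> SPECIAL
  pos 19: '\' -> SPECIAL
  pos 23: '{' -> SPECIAL
Special chars found: ['\\', '[', '+', '\\', '\\', '{']
Total: 6

6


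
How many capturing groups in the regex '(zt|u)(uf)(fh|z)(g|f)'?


To count capturing groups, count each '(' that starts a group.
Pattern: '(zt|u)(uf)(fh|z)(g|f)'
Walking through the pattern:
  Position 0: '(' -> group #1
  Position 6: '(' -> group #2
  Position 10: '(' -> group #3
  Position 16: '(' -> group #4
Total capturing groups: 4

4


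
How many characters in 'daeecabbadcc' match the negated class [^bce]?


Negated class [^bce] matches any char NOT in {b, c, e}
Scanning 'daeecabbadcc':
  pos 0: 'd' -> MATCH
  pos 1: 'a' -> MATCH
  pos 2: 'e' -> no (excluded)
  pos 3: 'e' -> no (excluded)
  pos 4: 'c' -> no (excluded)
  pos 5: 'a' -> MATCH
  pos 6: 'b' -> no (excluded)
  pos 7: 'b' -> no (excluded)
  pos 8: 'a' -> MATCH
  pos 9: 'd' -> MATCH
  pos 10: 'c' -> no (excluded)
  pos 11: 'c' -> no (excluded)
Total matches: 5

5


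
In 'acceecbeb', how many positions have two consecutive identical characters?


Looking for consecutive identical characters in 'acceecbeb':
  pos 0-1: 'a' vs 'c' -> different
  pos 1-2: 'c' vs 'c' -> MATCH ('cc')
  pos 2-3: 'c' vs 'e' -> different
  pos 3-4: 'e' vs 'e' -> MATCH ('ee')
  pos 4-5: 'e' vs 'c' -> different
  pos 5-6: 'c' vs 'b' -> different
  pos 6-7: 'b' vs 'e' -> different
  pos 7-8: 'e' vs 'b' -> different
Consecutive identical pairs: ['cc', 'ee']
Count: 2

2


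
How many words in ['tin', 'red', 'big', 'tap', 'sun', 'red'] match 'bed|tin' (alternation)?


Alternation 'bed|tin' matches either 'bed' or 'tin'.
Checking each word:
  'tin' -> MATCH
  'red' -> no
  'big' -> no
  'tap' -> no
  'sun' -> no
  'red' -> no
Matches: ['tin']
Count: 1

1


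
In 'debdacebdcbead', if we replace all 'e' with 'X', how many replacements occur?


re.sub('e', 'X', text) replaces every occurrence of 'e' with 'X'.
Text: 'debdacebdcbead'
Scanning for 'e':
  pos 1: 'e' -> replacement #1
  pos 6: 'e' -> replacement #2
  pos 11: 'e' -> replacement #3
Total replacements: 3

3


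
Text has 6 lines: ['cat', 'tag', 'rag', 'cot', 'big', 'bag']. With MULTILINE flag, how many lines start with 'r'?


With MULTILINE flag, ^ matches the start of each line.
Lines: ['cat', 'tag', 'rag', 'cot', 'big', 'bag']
Checking which lines start with 'r':
  Line 1: 'cat' -> no
  Line 2: 'tag' -> no
  Line 3: 'rag' -> MATCH
  Line 4: 'cot' -> no
  Line 5: 'big' -> no
  Line 6: 'bag' -> no
Matching lines: ['rag']
Count: 1

1


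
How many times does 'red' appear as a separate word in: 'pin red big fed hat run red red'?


Scanning each word for exact match 'red':
  Word 1: 'pin' -> no
  Word 2: 'red' -> MATCH
  Word 3: 'big' -> no
  Word 4: 'fed' -> no
  Word 5: 'hat' -> no
  Word 6: 'run' -> no
  Word 7: 'red' -> MATCH
  Word 8: 'red' -> MATCH
Total matches: 3

3


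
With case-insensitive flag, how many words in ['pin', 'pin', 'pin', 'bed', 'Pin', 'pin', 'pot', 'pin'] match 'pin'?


Case-insensitive matching: compare each word's lowercase form to 'pin'.
  'pin' -> lower='pin' -> MATCH
  'pin' -> lower='pin' -> MATCH
  'pin' -> lower='pin' -> MATCH
  'bed' -> lower='bed' -> no
  'Pin' -> lower='pin' -> MATCH
  'pin' -> lower='pin' -> MATCH
  'pot' -> lower='pot' -> no
  'pin' -> lower='pin' -> MATCH
Matches: ['pin', 'pin', 'pin', 'Pin', 'pin', 'pin']
Count: 6

6


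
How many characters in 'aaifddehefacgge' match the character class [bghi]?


Character class [bghi] matches any of: {b, g, h, i}
Scanning string 'aaifddehefacgge' character by character:
  pos 0: 'a' -> no
  pos 1: 'a' -> no
  pos 2: 'i' -> MATCH
  pos 3: 'f' -> no
  pos 4: 'd' -> no
  pos 5: 'd' -> no
  pos 6: 'e' -> no
  pos 7: 'h' -> MATCH
  pos 8: 'e' -> no
  pos 9: 'f' -> no
  pos 10: 'a' -> no
  pos 11: 'c' -> no
  pos 12: 'g' -> MATCH
  pos 13: 'g' -> MATCH
  pos 14: 'e' -> no
Total matches: 4

4


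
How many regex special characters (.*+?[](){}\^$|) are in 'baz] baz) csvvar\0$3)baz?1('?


Regex special characters are: . * + ? [ ] ( ) { } \ ^ $ |
Scanning 'baz] baz) csvvar\0$3)baz?1(':
  pos 3: ']' -> SPECIAL
  pos 8: ')' -> SPECIAL
  pos 16: '\' -> SPECIAL
  pos 18: '$' -> SPECIAL
  pos 20: ')' -> SPECIAL
  pos 24: '?' -> SPECIAL
  pos 26: '(' -> SPECIAL
Special chars found: [']', ')', '\\', '$', ')', '?', '(']
Total: 7

7


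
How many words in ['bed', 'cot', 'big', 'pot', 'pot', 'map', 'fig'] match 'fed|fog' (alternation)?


Alternation 'fed|fog' matches either 'fed' or 'fog'.
Checking each word:
  'bed' -> no
  'cot' -> no
  'big' -> no
  'pot' -> no
  'pot' -> no
  'map' -> no
  'fig' -> no
Matches: []
Count: 0

0


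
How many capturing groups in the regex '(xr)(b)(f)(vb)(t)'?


To count capturing groups, count each '(' that starts a group.
Pattern: '(xr)(b)(f)(vb)(t)'
Walking through the pattern:
  Position 0: '(' -> group #1
  Position 4: '(' -> group #2
  Position 7: '(' -> group #3
  Position 10: '(' -> group #4
  Position 14: '(' -> group #5
Total capturing groups: 5

5


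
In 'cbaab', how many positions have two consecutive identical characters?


Looking for consecutive identical characters in 'cbaab':
  pos 0-1: 'c' vs 'b' -> different
  pos 1-2: 'b' vs 'a' -> different
  pos 2-3: 'a' vs 'a' -> MATCH ('aa')
  pos 3-4: 'a' vs 'b' -> different
Consecutive identical pairs: ['aa']
Count: 1

1


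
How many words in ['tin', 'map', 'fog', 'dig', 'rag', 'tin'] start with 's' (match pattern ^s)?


Pattern ^s anchors to start of word. Check which words begin with 's':
  'tin' -> no
  'map' -> no
  'fog' -> no
  'dig' -> no
  'rag' -> no
  'tin' -> no
Matching words: []
Count: 0

0


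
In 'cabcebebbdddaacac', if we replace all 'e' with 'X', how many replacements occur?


re.sub('e', 'X', text) replaces every occurrence of 'e' with 'X'.
Text: 'cabcebebbdddaacac'
Scanning for 'e':
  pos 4: 'e' -> replacement #1
  pos 6: 'e' -> replacement #2
Total replacements: 2

2


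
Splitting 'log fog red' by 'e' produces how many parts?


Splitting by 'e' breaks the string at each occurrence of the separator.
Text: 'log fog red'
Parts after split:
  Part 1: 'log fog r'
  Part 2: 'd'
Total parts: 2

2


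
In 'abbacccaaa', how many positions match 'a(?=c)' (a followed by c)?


Lookahead 'a(?=c)' matches 'a' only when followed by 'c'.
String: 'abbacccaaa'
Checking each position where char is 'a':
  pos 0: 'a' -> no (next='b')
  pos 3: 'a' -> MATCH (next='c')
  pos 7: 'a' -> no (next='a')
  pos 8: 'a' -> no (next='a')
Matching positions: [3]
Count: 1

1


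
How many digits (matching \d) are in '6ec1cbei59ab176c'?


\d matches any digit 0-9.
Scanning '6ec1cbei59ab176c':
  pos 0: '6' -> DIGIT
  pos 3: '1' -> DIGIT
  pos 8: '5' -> DIGIT
  pos 9: '9' -> DIGIT
  pos 12: '1' -> DIGIT
  pos 13: '7' -> DIGIT
  pos 14: '6' -> DIGIT
Digits found: ['6', '1', '5', '9', '1', '7', '6']
Total: 7

7


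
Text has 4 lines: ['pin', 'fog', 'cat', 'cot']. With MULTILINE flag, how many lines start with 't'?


With MULTILINE flag, ^ matches the start of each line.
Lines: ['pin', 'fog', 'cat', 'cot']
Checking which lines start with 't':
  Line 1: 'pin' -> no
  Line 2: 'fog' -> no
  Line 3: 'cat' -> no
  Line 4: 'cot' -> no
Matching lines: []
Count: 0

0


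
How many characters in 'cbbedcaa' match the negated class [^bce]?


Negated class [^bce] matches any char NOT in {b, c, e}
Scanning 'cbbedcaa':
  pos 0: 'c' -> no (excluded)
  pos 1: 'b' -> no (excluded)
  pos 2: 'b' -> no (excluded)
  pos 3: 'e' -> no (excluded)
  pos 4: 'd' -> MATCH
  pos 5: 'c' -> no (excluded)
  pos 6: 'a' -> MATCH
  pos 7: 'a' -> MATCH
Total matches: 3

3


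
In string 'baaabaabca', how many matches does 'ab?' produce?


Pattern 'ab?' matches 'a' optionally followed by 'b'.
String: 'baaabaabca'
Scanning left to right for 'a' then checking next char:
  Match 1: 'a' (a not followed by b)
  Match 2: 'a' (a not followed by b)
  Match 3: 'ab' (a followed by b)
  Match 4: 'a' (a not followed by b)
  Match 5: 'ab' (a followed by b)
  Match 6: 'a' (a not followed by b)
Total matches: 6

6


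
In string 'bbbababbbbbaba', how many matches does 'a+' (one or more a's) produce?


Pattern 'a+' matches one or more consecutive a's.
String: 'bbbababbbbbaba'
Scanning for runs of a:
  Match 1: 'a' (length 1)
  Match 2: 'a' (length 1)
  Match 3: 'a' (length 1)
  Match 4: 'a' (length 1)
Total matches: 4

4


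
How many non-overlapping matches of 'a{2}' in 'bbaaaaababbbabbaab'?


Pattern 'a{2}' matches exactly 2 consecutive a's (greedy, non-overlapping).
String: 'bbaaaaababbbabbaab'
Scanning for runs of a's:
  Run at pos 2: 'aaaaa' (length 5) -> 2 match(es)
  Run at pos 8: 'a' (length 1) -> 0 match(es)
  Run at pos 12: 'a' (length 1) -> 0 match(es)
  Run at pos 15: 'aa' (length 2) -> 1 match(es)
Matches found: ['aa', 'aa', 'aa']
Total: 3

3


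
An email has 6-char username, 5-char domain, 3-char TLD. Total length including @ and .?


An email address has format: username@domain.tld
Username length: 6
'@' character: 1
Domain length: 5
'.' character: 1
TLD length: 3
Total = 6 + 1 + 5 + 1 + 3 = 16

16


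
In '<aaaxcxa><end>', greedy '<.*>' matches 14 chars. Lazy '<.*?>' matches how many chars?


Greedy '<.*>' tries to match as MUCH as possible.
Lazy '<.*?>' tries to match as LITTLE as possible.

String: '<aaaxcxa><end>'
Greedy '<.*>' starts at first '<' and extends to the LAST '>': '<aaaxcxa><end>' (14 chars)
Lazy '<.*?>' starts at first '<' and stops at the FIRST '>': '<aaaxcxa>' (9 chars)

9


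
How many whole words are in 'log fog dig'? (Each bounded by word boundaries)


Word boundaries (\b) mark the start/end of each word.
Text: 'log fog dig'
Splitting by whitespace:
  Word 1: 'log'
  Word 2: 'fog'
  Word 3: 'dig'
Total whole words: 3

3


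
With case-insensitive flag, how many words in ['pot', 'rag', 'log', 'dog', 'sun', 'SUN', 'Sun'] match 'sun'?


Case-insensitive matching: compare each word's lowercase form to 'sun'.
  'pot' -> lower='pot' -> no
  'rag' -> lower='rag' -> no
  'log' -> lower='log' -> no
  'dog' -> lower='dog' -> no
  'sun' -> lower='sun' -> MATCH
  'SUN' -> lower='sun' -> MATCH
  'Sun' -> lower='sun' -> MATCH
Matches: ['sun', 'SUN', 'Sun']
Count: 3

3


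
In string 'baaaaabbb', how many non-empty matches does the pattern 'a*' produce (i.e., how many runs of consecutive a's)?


Pattern 'a*' matches zero or more a's. We want non-empty runs of consecutive a's.
String: 'baaaaabbb'
Walking through the string to find runs of a's:
  Run 1: positions 1-5 -> 'aaaaa'
Non-empty runs found: ['aaaaa']
Count: 1

1


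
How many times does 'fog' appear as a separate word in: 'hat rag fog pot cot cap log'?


Scanning each word for exact match 'fog':
  Word 1: 'hat' -> no
  Word 2: 'rag' -> no
  Word 3: 'fog' -> MATCH
  Word 4: 'pot' -> no
  Word 5: 'cot' -> no
  Word 6: 'cap' -> no
  Word 7: 'log' -> no
Total matches: 1

1


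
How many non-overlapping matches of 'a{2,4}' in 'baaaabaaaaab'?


Pattern 'a{2,4}' matches between 2 and 4 consecutive a's (greedy).
String: 'baaaabaaaaab'
Finding runs of a's and applying greedy matching:
  Run at pos 1: 'aaaa' (length 4)
  Run at pos 6: 'aaaaa' (length 5)
Matches: ['aaaa', 'aaaa']
Count: 2

2


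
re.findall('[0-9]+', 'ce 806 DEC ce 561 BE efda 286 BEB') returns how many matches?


Pattern '[0-9]+' finds one or more digits.
Text: 'ce 806 DEC ce 561 BE efda 286 BEB'
Scanning for matches:
  Match 1: '806'
  Match 2: '561'
  Match 3: '286'
Total matches: 3

3


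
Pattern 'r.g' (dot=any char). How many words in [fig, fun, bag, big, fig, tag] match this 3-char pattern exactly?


Pattern 'r.g' means: starts with 'r', any single char, ends with 'g'.
Checking each word (must be exactly 3 chars):
  'fig' (len=3): no
  'fun' (len=3): no
  'bag' (len=3): no
  'big' (len=3): no
  'fig' (len=3): no
  'tag' (len=3): no
Matching words: []
Total: 0

0


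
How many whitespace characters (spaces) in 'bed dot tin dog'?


\s matches whitespace characters (spaces, tabs, etc.).
Text: 'bed dot tin dog'
This text has 4 words separated by spaces.
Number of spaces = number of words - 1 = 4 - 1 = 3

3


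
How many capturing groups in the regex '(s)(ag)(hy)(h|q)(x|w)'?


To count capturing groups, count each '(' that starts a group.
Pattern: '(s)(ag)(hy)(h|q)(x|w)'
Walking through the pattern:
  Position 0: '(' -> group #1
  Position 3: '(' -> group #2
  Position 7: '(' -> group #3
  Position 11: '(' -> group #4
  Position 16: '(' -> group #5
Total capturing groups: 5

5


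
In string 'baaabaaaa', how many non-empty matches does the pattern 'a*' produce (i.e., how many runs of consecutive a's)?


Pattern 'a*' matches zero or more a's. We want non-empty runs of consecutive a's.
String: 'baaabaaaa'
Walking through the string to find runs of a's:
  Run 1: positions 1-3 -> 'aaa'
  Run 2: positions 5-8 -> 'aaaa'
Non-empty runs found: ['aaa', 'aaaa']
Count: 2

2


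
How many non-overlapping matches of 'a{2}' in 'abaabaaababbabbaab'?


Pattern 'a{2}' matches exactly 2 consecutive a's (greedy, non-overlapping).
String: 'abaabaaababbabbaab'
Scanning for runs of a's:
  Run at pos 0: 'a' (length 1) -> 0 match(es)
  Run at pos 2: 'aa' (length 2) -> 1 match(es)
  Run at pos 5: 'aaa' (length 3) -> 1 match(es)
  Run at pos 9: 'a' (length 1) -> 0 match(es)
  Run at pos 12: 'a' (length 1) -> 0 match(es)
  Run at pos 15: 'aa' (length 2) -> 1 match(es)
Matches found: ['aa', 'aa', 'aa']
Total: 3

3


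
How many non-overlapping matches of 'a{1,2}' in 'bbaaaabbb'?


Pattern 'a{1,2}' matches between 1 and 2 consecutive a's (greedy).
String: 'bbaaaabbb'
Finding runs of a's and applying greedy matching:
  Run at pos 2: 'aaaa' (length 4)
Matches: ['aa', 'aa']
Count: 2

2


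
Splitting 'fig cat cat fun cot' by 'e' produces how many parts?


Splitting by 'e' breaks the string at each occurrence of the separator.
Text: 'fig cat cat fun cot'
Parts after split:
  Part 1: 'fig cat cat fun cot'
Total parts: 1

1


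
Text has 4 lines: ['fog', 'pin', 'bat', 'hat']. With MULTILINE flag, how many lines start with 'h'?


With MULTILINE flag, ^ matches the start of each line.
Lines: ['fog', 'pin', 'bat', 'hat']
Checking which lines start with 'h':
  Line 1: 'fog' -> no
  Line 2: 'pin' -> no
  Line 3: 'bat' -> no
  Line 4: 'hat' -> MATCH
Matching lines: ['hat']
Count: 1

1


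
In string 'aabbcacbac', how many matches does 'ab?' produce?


Pattern 'ab?' matches 'a' optionally followed by 'b'.
String: 'aabbcacbac'
Scanning left to right for 'a' then checking next char:
  Match 1: 'a' (a not followed by b)
  Match 2: 'ab' (a followed by b)
  Match 3: 'a' (a not followed by b)
  Match 4: 'a' (a not followed by b)
Total matches: 4

4


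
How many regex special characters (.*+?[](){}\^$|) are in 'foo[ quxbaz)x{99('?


Regex special characters are: . * + ? [ ] ( ) { } \ ^ $ |
Scanning 'foo[ quxbaz)x{99(':
  pos 3: '[' -> SPECIAL
  pos 11: ')' -> SPECIAL
  pos 13: '{' -> SPECIAL
  pos 16: '(' -> SPECIAL
Special chars found: ['[', ')', '{', '(']
Total: 4

4


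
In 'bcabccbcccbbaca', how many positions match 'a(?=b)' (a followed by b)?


Lookahead 'a(?=b)' matches 'a' only when followed by 'b'.
String: 'bcabccbcccbbaca'
Checking each position where char is 'a':
  pos 2: 'a' -> MATCH (next='b')
  pos 12: 'a' -> no (next='c')
Matching positions: [2]
Count: 1

1


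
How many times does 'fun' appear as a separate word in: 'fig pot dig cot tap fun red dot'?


Scanning each word for exact match 'fun':
  Word 1: 'fig' -> no
  Word 2: 'pot' -> no
  Word 3: 'dig' -> no
  Word 4: 'cot' -> no
  Word 5: 'tap' -> no
  Word 6: 'fun' -> MATCH
  Word 7: 'red' -> no
  Word 8: 'dot' -> no
Total matches: 1

1


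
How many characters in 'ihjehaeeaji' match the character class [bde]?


Character class [bde] matches any of: {b, d, e}
Scanning string 'ihjehaeeaji' character by character:
  pos 0: 'i' -> no
  pos 1: 'h' -> no
  pos 2: 'j' -> no
  pos 3: 'e' -> MATCH
  pos 4: 'h' -> no
  pos 5: 'a' -> no
  pos 6: 'e' -> MATCH
  pos 7: 'e' -> MATCH
  pos 8: 'a' -> no
  pos 9: 'j' -> no
  pos 10: 'i' -> no
Total matches: 3

3


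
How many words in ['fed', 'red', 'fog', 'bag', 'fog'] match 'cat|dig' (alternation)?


Alternation 'cat|dig' matches either 'cat' or 'dig'.
Checking each word:
  'fed' -> no
  'red' -> no
  'fog' -> no
  'bag' -> no
  'fog' -> no
Matches: []
Count: 0

0


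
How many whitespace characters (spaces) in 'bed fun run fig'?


\s matches whitespace characters (spaces, tabs, etc.).
Text: 'bed fun run fig'
This text has 4 words separated by spaces.
Number of spaces = number of words - 1 = 4 - 1 = 3

3


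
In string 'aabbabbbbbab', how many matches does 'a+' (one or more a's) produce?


Pattern 'a+' matches one or more consecutive a's.
String: 'aabbabbbbbab'
Scanning for runs of a:
  Match 1: 'aa' (length 2)
  Match 2: 'a' (length 1)
  Match 3: 'a' (length 1)
Total matches: 3

3


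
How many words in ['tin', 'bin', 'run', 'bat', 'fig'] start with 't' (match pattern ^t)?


Pattern ^t anchors to start of word. Check which words begin with 't':
  'tin' -> MATCH (starts with 't')
  'bin' -> no
  'run' -> no
  'bat' -> no
  'fig' -> no
Matching words: ['tin']
Count: 1

1


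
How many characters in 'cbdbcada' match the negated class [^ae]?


Negated class [^ae] matches any char NOT in {a, e}
Scanning 'cbdbcada':
  pos 0: 'c' -> MATCH
  pos 1: 'b' -> MATCH
  pos 2: 'd' -> MATCH
  pos 3: 'b' -> MATCH
  pos 4: 'c' -> MATCH
  pos 5: 'a' -> no (excluded)
  pos 6: 'd' -> MATCH
  pos 7: 'a' -> no (excluded)
Total matches: 6

6


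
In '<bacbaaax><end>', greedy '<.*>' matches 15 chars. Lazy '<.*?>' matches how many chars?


Greedy '<.*>' tries to match as MUCH as possible.
Lazy '<.*?>' tries to match as LITTLE as possible.

String: '<bacbaaax><end>'
Greedy '<.*>' starts at first '<' and extends to the LAST '>': '<bacbaaax><end>' (15 chars)
Lazy '<.*?>' starts at first '<' and stops at the FIRST '>': '<bacbaaax>' (10 chars)

10


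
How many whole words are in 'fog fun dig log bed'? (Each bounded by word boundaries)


Word boundaries (\b) mark the start/end of each word.
Text: 'fog fun dig log bed'
Splitting by whitespace:
  Word 1: 'fog'
  Word 2: 'fun'
  Word 3: 'dig'
  Word 4: 'log'
  Word 5: 'bed'
Total whole words: 5

5


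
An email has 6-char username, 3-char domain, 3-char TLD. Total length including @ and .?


An email address has format: username@domain.tld
Username length: 6
'@' character: 1
Domain length: 3
'.' character: 1
TLD length: 3
Total = 6 + 1 + 3 + 1 + 3 = 14

14


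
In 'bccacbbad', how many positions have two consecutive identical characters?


Looking for consecutive identical characters in 'bccacbbad':
  pos 0-1: 'b' vs 'c' -> different
  pos 1-2: 'c' vs 'c' -> MATCH ('cc')
  pos 2-3: 'c' vs 'a' -> different
  pos 3-4: 'a' vs 'c' -> different
  pos 4-5: 'c' vs 'b' -> different
  pos 5-6: 'b' vs 'b' -> MATCH ('bb')
  pos 6-7: 'b' vs 'a' -> different
  pos 7-8: 'a' vs 'd' -> different
Consecutive identical pairs: ['cc', 'bb']
Count: 2

2


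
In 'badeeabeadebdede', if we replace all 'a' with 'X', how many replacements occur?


re.sub('a', 'X', text) replaces every occurrence of 'a' with 'X'.
Text: 'badeeabeadebdede'
Scanning for 'a':
  pos 1: 'a' -> replacement #1
  pos 5: 'a' -> replacement #2
  pos 8: 'a' -> replacement #3
Total replacements: 3

3


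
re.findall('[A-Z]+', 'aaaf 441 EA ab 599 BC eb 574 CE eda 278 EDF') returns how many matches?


Pattern '[A-Z]+' finds one or more uppercase letters.
Text: 'aaaf 441 EA ab 599 BC eb 574 CE eda 278 EDF'
Scanning for matches:
  Match 1: 'EA'
  Match 2: 'BC'
  Match 3: 'CE'
  Match 4: 'EDF'
Total matches: 4

4


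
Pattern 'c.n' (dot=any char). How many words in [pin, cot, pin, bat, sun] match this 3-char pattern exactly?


Pattern 'c.n' means: starts with 'c', any single char, ends with 'n'.
Checking each word (must be exactly 3 chars):
  'pin' (len=3): no
  'cot' (len=3): no
  'pin' (len=3): no
  'bat' (len=3): no
  'sun' (len=3): no
Matching words: []
Total: 0

0


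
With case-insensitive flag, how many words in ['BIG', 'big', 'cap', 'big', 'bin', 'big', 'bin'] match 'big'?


Case-insensitive matching: compare each word's lowercase form to 'big'.
  'BIG' -> lower='big' -> MATCH
  'big' -> lower='big' -> MATCH
  'cap' -> lower='cap' -> no
  'big' -> lower='big' -> MATCH
  'bin' -> lower='bin' -> no
  'big' -> lower='big' -> MATCH
  'bin' -> lower='bin' -> no
Matches: ['BIG', 'big', 'big', 'big']
Count: 4

4


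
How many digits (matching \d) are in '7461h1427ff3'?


\d matches any digit 0-9.
Scanning '7461h1427ff3':
  pos 0: '7' -> DIGIT
  pos 1: '4' -> DIGIT
  pos 2: '6' -> DIGIT
  pos 3: '1' -> DIGIT
  pos 5: '1' -> DIGIT
  pos 6: '4' -> DIGIT
  pos 7: '2' -> DIGIT
  pos 8: '7' -> DIGIT
  pos 11: '3' -> DIGIT
Digits found: ['7', '4', '6', '1', '1', '4', '2', '7', '3']
Total: 9

9


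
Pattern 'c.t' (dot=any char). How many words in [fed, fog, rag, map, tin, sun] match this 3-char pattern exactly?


Pattern 'c.t' means: starts with 'c', any single char, ends with 't'.
Checking each word (must be exactly 3 chars):
  'fed' (len=3): no
  'fog' (len=3): no
  'rag' (len=3): no
  'map' (len=3): no
  'tin' (len=3): no
  'sun' (len=3): no
Matching words: []
Total: 0

0


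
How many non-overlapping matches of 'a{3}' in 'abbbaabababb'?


Pattern 'a{3}' matches exactly 3 consecutive a's (greedy, non-overlapping).
String: 'abbbaabababb'
Scanning for runs of a's:
  Run at pos 0: 'a' (length 1) -> 0 match(es)
  Run at pos 4: 'aa' (length 2) -> 0 match(es)
  Run at pos 7: 'a' (length 1) -> 0 match(es)
  Run at pos 9: 'a' (length 1) -> 0 match(es)
Matches found: []
Total: 0

0


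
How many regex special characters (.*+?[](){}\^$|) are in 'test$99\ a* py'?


Regex special characters are: . * + ? [ ] ( ) { } \ ^ $ |
Scanning 'test$99\ a* py':
  pos 4: '$' -> SPECIAL
  pos 7: '\' -> SPECIAL
  pos 10: '*' -> SPECIAL
Special chars found: ['$', '\\', '*']
Total: 3

3


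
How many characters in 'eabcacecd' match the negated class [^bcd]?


Negated class [^bcd] matches any char NOT in {b, c, d}
Scanning 'eabcacecd':
  pos 0: 'e' -> MATCH
  pos 1: 'a' -> MATCH
  pos 2: 'b' -> no (excluded)
  pos 3: 'c' -> no (excluded)
  pos 4: 'a' -> MATCH
  pos 5: 'c' -> no (excluded)
  pos 6: 'e' -> MATCH
  pos 7: 'c' -> no (excluded)
  pos 8: 'd' -> no (excluded)
Total matches: 4

4


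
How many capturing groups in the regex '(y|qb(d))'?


To count capturing groups, count each '(' that starts a group.
Pattern: '(y|qb(d))'
Walking through the pattern:
  Position 0: '(' -> group #1
  Position 5: '(' -> group #2
Total capturing groups: 2

2


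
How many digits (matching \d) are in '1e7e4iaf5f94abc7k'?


\d matches any digit 0-9.
Scanning '1e7e4iaf5f94abc7k':
  pos 0: '1' -> DIGIT
  pos 2: '7' -> DIGIT
  pos 4: '4' -> DIGIT
  pos 8: '5' -> DIGIT
  pos 10: '9' -> DIGIT
  pos 11: '4' -> DIGIT
  pos 15: '7' -> DIGIT
Digits found: ['1', '7', '4', '5', '9', '4', '7']
Total: 7

7


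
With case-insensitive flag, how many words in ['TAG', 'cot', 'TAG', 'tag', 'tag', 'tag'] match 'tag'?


Case-insensitive matching: compare each word's lowercase form to 'tag'.
  'TAG' -> lower='tag' -> MATCH
  'cot' -> lower='cot' -> no
  'TAG' -> lower='tag' -> MATCH
  'tag' -> lower='tag' -> MATCH
  'tag' -> lower='tag' -> MATCH
  'tag' -> lower='tag' -> MATCH
Matches: ['TAG', 'TAG', 'tag', 'tag', 'tag']
Count: 5

5


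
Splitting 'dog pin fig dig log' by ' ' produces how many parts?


Splitting by ' ' breaks the string at each occurrence of the separator.
Text: 'dog pin fig dig log'
Parts after split:
  Part 1: 'dog'
  Part 2: 'pin'
  Part 3: 'fig'
  Part 4: 'dig'
  Part 5: 'log'
Total parts: 5

5


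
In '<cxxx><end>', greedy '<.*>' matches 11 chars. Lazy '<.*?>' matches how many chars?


Greedy '<.*>' tries to match as MUCH as possible.
Lazy '<.*?>' tries to match as LITTLE as possible.

String: '<cxxx><end>'
Greedy '<.*>' starts at first '<' and extends to the LAST '>': '<cxxx><end>' (11 chars)
Lazy '<.*?>' starts at first '<' and stops at the FIRST '>': '<cxxx>' (6 chars)

6


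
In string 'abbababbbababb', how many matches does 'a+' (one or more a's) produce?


Pattern 'a+' matches one or more consecutive a's.
String: 'abbababbbababb'
Scanning for runs of a:
  Match 1: 'a' (length 1)
  Match 2: 'a' (length 1)
  Match 3: 'a' (length 1)
  Match 4: 'a' (length 1)
  Match 5: 'a' (length 1)
Total matches: 5

5


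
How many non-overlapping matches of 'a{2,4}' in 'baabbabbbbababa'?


Pattern 'a{2,4}' matches between 2 and 4 consecutive a's (greedy).
String: 'baabbabbbbababa'
Finding runs of a's and applying greedy matching:
  Run at pos 1: 'aa' (length 2)
  Run at pos 5: 'a' (length 1)
  Run at pos 10: 'a' (length 1)
  Run at pos 12: 'a' (length 1)
  Run at pos 14: 'a' (length 1)
Matches: ['aa']
Count: 1

1


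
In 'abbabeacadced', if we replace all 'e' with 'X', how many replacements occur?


re.sub('e', 'X', text) replaces every occurrence of 'e' with 'X'.
Text: 'abbabeacadced'
Scanning for 'e':
  pos 5: 'e' -> replacement #1
  pos 11: 'e' -> replacement #2
Total replacements: 2

2


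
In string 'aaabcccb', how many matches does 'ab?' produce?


Pattern 'ab?' matches 'a' optionally followed by 'b'.
String: 'aaabcccb'
Scanning left to right for 'a' then checking next char:
  Match 1: 'a' (a not followed by b)
  Match 2: 'a' (a not followed by b)
  Match 3: 'ab' (a followed by b)
Total matches: 3

3


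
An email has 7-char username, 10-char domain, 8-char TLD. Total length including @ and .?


An email address has format: username@domain.tld
Username length: 7
'@' character: 1
Domain length: 10
'.' character: 1
TLD length: 8
Total = 7 + 1 + 10 + 1 + 8 = 27

27


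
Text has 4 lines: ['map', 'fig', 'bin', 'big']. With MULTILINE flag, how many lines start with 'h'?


With MULTILINE flag, ^ matches the start of each line.
Lines: ['map', 'fig', 'bin', 'big']
Checking which lines start with 'h':
  Line 1: 'map' -> no
  Line 2: 'fig' -> no
  Line 3: 'bin' -> no
  Line 4: 'big' -> no
Matching lines: []
Count: 0

0


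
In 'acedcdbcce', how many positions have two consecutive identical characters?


Looking for consecutive identical characters in 'acedcdbcce':
  pos 0-1: 'a' vs 'c' -> different
  pos 1-2: 'c' vs 'e' -> different
  pos 2-3: 'e' vs 'd' -> different
  pos 3-4: 'd' vs 'c' -> different
  pos 4-5: 'c' vs 'd' -> different
  pos 5-6: 'd' vs 'b' -> different
  pos 6-7: 'b' vs 'c' -> different
  pos 7-8: 'c' vs 'c' -> MATCH ('cc')
  pos 8-9: 'c' vs 'e' -> different
Consecutive identical pairs: ['cc']
Count: 1

1


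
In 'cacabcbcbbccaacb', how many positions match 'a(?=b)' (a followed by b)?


Lookahead 'a(?=b)' matches 'a' only when followed by 'b'.
String: 'cacabcbcbbccaacb'
Checking each position where char is 'a':
  pos 1: 'a' -> no (next='c')
  pos 3: 'a' -> MATCH (next='b')
  pos 12: 'a' -> no (next='a')
  pos 13: 'a' -> no (next='c')
Matching positions: [3]
Count: 1

1


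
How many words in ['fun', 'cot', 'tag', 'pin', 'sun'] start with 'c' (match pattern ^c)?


Pattern ^c anchors to start of word. Check which words begin with 'c':
  'fun' -> no
  'cot' -> MATCH (starts with 'c')
  'tag' -> no
  'pin' -> no
  'sun' -> no
Matching words: ['cot']
Count: 1

1


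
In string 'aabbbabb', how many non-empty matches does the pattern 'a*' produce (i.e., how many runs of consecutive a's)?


Pattern 'a*' matches zero or more a's. We want non-empty runs of consecutive a's.
String: 'aabbbabb'
Walking through the string to find runs of a's:
  Run 1: positions 0-1 -> 'aa'
  Run 2: positions 5-5 -> 'a'
Non-empty runs found: ['aa', 'a']
Count: 2

2


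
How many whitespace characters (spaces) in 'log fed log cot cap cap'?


\s matches whitespace characters (spaces, tabs, etc.).
Text: 'log fed log cot cap cap'
This text has 6 words separated by spaces.
Number of spaces = number of words - 1 = 6 - 1 = 5

5


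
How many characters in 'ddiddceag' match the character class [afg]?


Character class [afg] matches any of: {a, f, g}
Scanning string 'ddiddceag' character by character:
  pos 0: 'd' -> no
  pos 1: 'd' -> no
  pos 2: 'i' -> no
  pos 3: 'd' -> no
  pos 4: 'd' -> no
  pos 5: 'c' -> no
  pos 6: 'e' -> no
  pos 7: 'a' -> MATCH
  pos 8: 'g' -> MATCH
Total matches: 2

2


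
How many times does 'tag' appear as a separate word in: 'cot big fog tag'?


Scanning each word for exact match 'tag':
  Word 1: 'cot' -> no
  Word 2: 'big' -> no
  Word 3: 'fog' -> no
  Word 4: 'tag' -> MATCH
Total matches: 1

1


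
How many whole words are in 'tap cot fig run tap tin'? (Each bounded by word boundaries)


Word boundaries (\b) mark the start/end of each word.
Text: 'tap cot fig run tap tin'
Splitting by whitespace:
  Word 1: 'tap'
  Word 2: 'cot'
  Word 3: 'fig'
  Word 4: 'run'
  Word 5: 'tap'
  Word 6: 'tin'
Total whole words: 6

6


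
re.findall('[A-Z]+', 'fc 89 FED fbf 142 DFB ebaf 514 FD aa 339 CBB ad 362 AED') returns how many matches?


Pattern '[A-Z]+' finds one or more uppercase letters.
Text: 'fc 89 FED fbf 142 DFB ebaf 514 FD aa 339 CBB ad 362 AED'
Scanning for matches:
  Match 1: 'FED'
  Match 2: 'DFB'
  Match 3: 'FD'
  Match 4: 'CBB'
  Match 5: 'AED'
Total matches: 5

5


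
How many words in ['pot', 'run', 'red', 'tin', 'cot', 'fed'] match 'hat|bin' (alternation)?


Alternation 'hat|bin' matches either 'hat' or 'bin'.
Checking each word:
  'pot' -> no
  'run' -> no
  'red' -> no
  'tin' -> no
  'cot' -> no
  'fed' -> no
Matches: []
Count: 0

0


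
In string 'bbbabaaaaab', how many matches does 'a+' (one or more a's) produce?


Pattern 'a+' matches one or more consecutive a's.
String: 'bbbabaaaaab'
Scanning for runs of a:
  Match 1: 'a' (length 1)
  Match 2: 'aaaaa' (length 5)
Total matches: 2

2


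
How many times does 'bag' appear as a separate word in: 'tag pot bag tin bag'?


Scanning each word for exact match 'bag':
  Word 1: 'tag' -> no
  Word 2: 'pot' -> no
  Word 3: 'bag' -> MATCH
  Word 4: 'tin' -> no
  Word 5: 'bag' -> MATCH
Total matches: 2

2


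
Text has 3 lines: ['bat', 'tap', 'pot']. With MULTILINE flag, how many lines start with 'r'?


With MULTILINE flag, ^ matches the start of each line.
Lines: ['bat', 'tap', 'pot']
Checking which lines start with 'r':
  Line 1: 'bat' -> no
  Line 2: 'tap' -> no
  Line 3: 'pot' -> no
Matching lines: []
Count: 0

0


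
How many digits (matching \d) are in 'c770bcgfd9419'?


\d matches any digit 0-9.
Scanning 'c770bcgfd9419':
  pos 1: '7' -> DIGIT
  pos 2: '7' -> DIGIT
  pos 3: '0' -> DIGIT
  pos 9: '9' -> DIGIT
  pos 10: '4' -> DIGIT
  pos 11: '1' -> DIGIT
  pos 12: '9' -> DIGIT
Digits found: ['7', '7', '0', '9', '4', '1', '9']
Total: 7

7


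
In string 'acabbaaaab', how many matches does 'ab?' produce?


Pattern 'ab?' matches 'a' optionally followed by 'b'.
String: 'acabbaaaab'
Scanning left to right for 'a' then checking next char:
  Match 1: 'a' (a not followed by b)
  Match 2: 'ab' (a followed by b)
  Match 3: 'a' (a not followed by b)
  Match 4: 'a' (a not followed by b)
  Match 5: 'a' (a not followed by b)
  Match 6: 'ab' (a followed by b)
Total matches: 6

6


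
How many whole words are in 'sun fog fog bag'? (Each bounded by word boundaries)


Word boundaries (\b) mark the start/end of each word.
Text: 'sun fog fog bag'
Splitting by whitespace:
  Word 1: 'sun'
  Word 2: 'fog'
  Word 3: 'fog'
  Word 4: 'bag'
Total whole words: 4

4


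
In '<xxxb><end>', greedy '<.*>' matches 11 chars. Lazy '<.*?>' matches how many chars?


Greedy '<.*>' tries to match as MUCH as possible.
Lazy '<.*?>' tries to match as LITTLE as possible.

String: '<xxxb><end>'
Greedy '<.*>' starts at first '<' and extends to the LAST '>': '<xxxb><end>' (11 chars)
Lazy '<.*?>' starts at first '<' and stops at the FIRST '>': '<xxxb>' (6 chars)

6


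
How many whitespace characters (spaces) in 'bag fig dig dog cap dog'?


\s matches whitespace characters (spaces, tabs, etc.).
Text: 'bag fig dig dog cap dog'
This text has 6 words separated by spaces.
Number of spaces = number of words - 1 = 6 - 1 = 5

5


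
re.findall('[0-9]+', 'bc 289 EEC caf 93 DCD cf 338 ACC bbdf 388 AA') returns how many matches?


Pattern '[0-9]+' finds one or more digits.
Text: 'bc 289 EEC caf 93 DCD cf 338 ACC bbdf 388 AA'
Scanning for matches:
  Match 1: '289'
  Match 2: '93'
  Match 3: '338'
  Match 4: '388'
Total matches: 4

4


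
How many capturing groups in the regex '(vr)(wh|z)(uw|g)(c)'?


To count capturing groups, count each '(' that starts a group.
Pattern: '(vr)(wh|z)(uw|g)(c)'
Walking through the pattern:
  Position 0: '(' -> group #1
  Position 4: '(' -> group #2
  Position 10: '(' -> group #3
  Position 16: '(' -> group #4
Total capturing groups: 4

4


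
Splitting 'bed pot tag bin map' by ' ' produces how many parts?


Splitting by ' ' breaks the string at each occurrence of the separator.
Text: 'bed pot tag bin map'
Parts after split:
  Part 1: 'bed'
  Part 2: 'pot'
  Part 3: 'tag'
  Part 4: 'bin'
  Part 5: 'map'
Total parts: 5

5


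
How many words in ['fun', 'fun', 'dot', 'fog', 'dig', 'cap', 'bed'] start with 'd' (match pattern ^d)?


Pattern ^d anchors to start of word. Check which words begin with 'd':
  'fun' -> no
  'fun' -> no
  'dot' -> MATCH (starts with 'd')
  'fog' -> no
  'dig' -> MATCH (starts with 'd')
  'cap' -> no
  'bed' -> no
Matching words: ['dot', 'dig']
Count: 2

2


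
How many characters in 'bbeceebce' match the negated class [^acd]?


Negated class [^acd] matches any char NOT in {a, c, d}
Scanning 'bbeceebce':
  pos 0: 'b' -> MATCH
  pos 1: 'b' -> MATCH
  pos 2: 'e' -> MATCH
  pos 3: 'c' -> no (excluded)
  pos 4: 'e' -> MATCH
  pos 5: 'e' -> MATCH
  pos 6: 'b' -> MATCH
  pos 7: 'c' -> no (excluded)
  pos 8: 'e' -> MATCH
Total matches: 7

7


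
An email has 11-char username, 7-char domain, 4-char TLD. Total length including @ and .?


An email address has format: username@domain.tld
Username length: 11
'@' character: 1
Domain length: 7
'.' character: 1
TLD length: 4
Total = 11 + 1 + 7 + 1 + 4 = 24

24


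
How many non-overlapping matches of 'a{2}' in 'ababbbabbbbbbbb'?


Pattern 'a{2}' matches exactly 2 consecutive a's (greedy, non-overlapping).
String: 'ababbbabbbbbbbb'
Scanning for runs of a's:
  Run at pos 0: 'a' (length 1) -> 0 match(es)
  Run at pos 2: 'a' (length 1) -> 0 match(es)
  Run at pos 6: 'a' (length 1) -> 0 match(es)
Matches found: []
Total: 0

0


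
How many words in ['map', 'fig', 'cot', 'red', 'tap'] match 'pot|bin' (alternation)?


Alternation 'pot|bin' matches either 'pot' or 'bin'.
Checking each word:
  'map' -> no
  'fig' -> no
  'cot' -> no
  'red' -> no
  'tap' -> no
Matches: []
Count: 0

0


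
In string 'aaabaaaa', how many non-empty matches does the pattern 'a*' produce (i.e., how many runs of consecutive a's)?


Pattern 'a*' matches zero or more a's. We want non-empty runs of consecutive a's.
String: 'aaabaaaa'
Walking through the string to find runs of a's:
  Run 1: positions 0-2 -> 'aaa'
  Run 2: positions 4-7 -> 'aaaa'
Non-empty runs found: ['aaa', 'aaaa']
Count: 2

2


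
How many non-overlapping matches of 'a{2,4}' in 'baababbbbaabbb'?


Pattern 'a{2,4}' matches between 2 and 4 consecutive a's (greedy).
String: 'baababbbbaabbb'
Finding runs of a's and applying greedy matching:
  Run at pos 1: 'aa' (length 2)
  Run at pos 4: 'a' (length 1)
  Run at pos 9: 'aa' (length 2)
Matches: ['aa', 'aa']
Count: 2

2


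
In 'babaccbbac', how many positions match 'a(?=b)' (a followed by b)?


Lookahead 'a(?=b)' matches 'a' only when followed by 'b'.
String: 'babaccbbac'
Checking each position where char is 'a':
  pos 1: 'a' -> MATCH (next='b')
  pos 3: 'a' -> no (next='c')
  pos 8: 'a' -> no (next='c')
Matching positions: [1]
Count: 1

1


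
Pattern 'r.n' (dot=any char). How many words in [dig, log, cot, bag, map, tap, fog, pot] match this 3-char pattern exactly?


Pattern 'r.n' means: starts with 'r', any single char, ends with 'n'.
Checking each word (must be exactly 3 chars):
  'dig' (len=3): no
  'log' (len=3): no
  'cot' (len=3): no
  'bag' (len=3): no
  'map' (len=3): no
  'tap' (len=3): no
  'fog' (len=3): no
  'pot' (len=3): no
Matching words: []
Total: 0

0


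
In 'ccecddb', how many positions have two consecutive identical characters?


Looking for consecutive identical characters in 'ccecddb':
  pos 0-1: 'c' vs 'c' -> MATCH ('cc')
  pos 1-2: 'c' vs 'e' -> different
  pos 2-3: 'e' vs 'c' -> different
  pos 3-4: 'c' vs 'd' -> different
  pos 4-5: 'd' vs 'd' -> MATCH ('dd')
  pos 5-6: 'd' vs 'b' -> different
Consecutive identical pairs: ['cc', 'dd']
Count: 2

2
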